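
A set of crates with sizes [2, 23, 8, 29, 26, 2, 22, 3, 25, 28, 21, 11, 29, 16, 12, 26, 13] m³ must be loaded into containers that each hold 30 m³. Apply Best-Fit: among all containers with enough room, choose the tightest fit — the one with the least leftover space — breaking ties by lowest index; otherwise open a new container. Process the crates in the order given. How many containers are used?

Put 2 m³ in container 1; 28 m³ remain.
Put 23 m³ in container 1; 5 m³ remain.
Put 8 m³ in container 2; 22 m³ remain.
Put 29 m³ in container 3; 1 m³ remain.
Put 26 m³ in container 4; 4 m³ remain.
Put 2 m³ in container 4; 2 m³ remain.
Put 22 m³ in container 2; 0 m³ remain.
Put 3 m³ in container 1; 2 m³ remain.
Put 25 m³ in container 5; 5 m³ remain.
Put 28 m³ in container 6; 2 m³ remain.
Put 21 m³ in container 7; 9 m³ remain.
Put 11 m³ in container 8; 19 m³ remain.
Put 29 m³ in container 9; 1 m³ remain.
Put 16 m³ in container 8; 3 m³ remain.
Put 12 m³ in container 10; 18 m³ remain.
Put 26 m³ in container 11; 4 m³ remain.
Put 13 m³ in container 10; 5 m³ remain.

11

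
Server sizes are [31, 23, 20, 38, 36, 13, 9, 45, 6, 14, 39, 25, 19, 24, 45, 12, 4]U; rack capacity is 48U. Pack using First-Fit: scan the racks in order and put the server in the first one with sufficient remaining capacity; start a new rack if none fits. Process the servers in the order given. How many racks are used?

31U → rack 1 (remaining 17U)
23U → rack 2 (remaining 25U)
20U → rack 2 (remaining 5U)
38U → rack 3 (remaining 10U)
36U → rack 4 (remaining 12U)
13U → rack 1 (remaining 4U)
9U → rack 3 (remaining 1U)
45U → rack 5 (remaining 3U)
6U → rack 4 (remaining 6U)
14U → rack 6 (remaining 34U)
39U → rack 7 (remaining 9U)
25U → rack 6 (remaining 9U)
19U → rack 8 (remaining 29U)
24U → rack 8 (remaining 5U)
45U → rack 9 (remaining 3U)
12U → rack 10 (remaining 36U)
4U → rack 1 (remaining 0U)

10 racks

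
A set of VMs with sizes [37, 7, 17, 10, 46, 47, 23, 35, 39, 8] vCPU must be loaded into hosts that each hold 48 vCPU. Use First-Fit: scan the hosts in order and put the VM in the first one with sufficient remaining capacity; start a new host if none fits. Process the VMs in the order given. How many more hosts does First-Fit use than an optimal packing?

First-Fit: [37,7] [17,10,8] [46] [47] [23] [35] [39] → 7 hosts.
Total size 269 vCPU; any packing needs at least ⌈269/48⌉ = 6 hosts.
An optimal packing achieves that bound: [47] [46] [39,8] [37,10] [35,7] [23,17] → 6 hosts.
Excess: 7 − 6 = 1.

1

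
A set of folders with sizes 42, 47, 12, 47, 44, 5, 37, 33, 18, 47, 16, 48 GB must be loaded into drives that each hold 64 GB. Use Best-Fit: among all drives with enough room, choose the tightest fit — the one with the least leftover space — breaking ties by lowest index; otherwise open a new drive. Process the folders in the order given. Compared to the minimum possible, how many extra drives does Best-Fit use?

Best-Fit: [42] [47,12,5] [47,16] [44,18] [37] [33] [47] [48] → 8 drives.
8 folders exceed 32 GB (half the capacity), and no two of those can share a drive, so at least 8 drives are needed.
So 8 is already optimal.

0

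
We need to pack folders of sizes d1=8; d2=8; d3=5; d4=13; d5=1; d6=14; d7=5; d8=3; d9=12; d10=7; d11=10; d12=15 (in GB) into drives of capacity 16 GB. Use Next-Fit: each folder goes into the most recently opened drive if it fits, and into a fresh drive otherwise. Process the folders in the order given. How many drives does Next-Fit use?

9

Put d1 (8 GB) in drive 1; 8 GB remain.
Put d2 (8 GB) in drive 1; 0 GB remain.
Put d3 (5 GB) in drive 2; 11 GB remain.
Put d4 (13 GB) in drive 3; 3 GB remain.
Put d5 (1 GB) in drive 3; 2 GB remain.
Put d6 (14 GB) in drive 4; 2 GB remain.
Put d7 (5 GB) in drive 5; 11 GB remain.
Put d8 (3 GB) in drive 5; 8 GB remain.
Put d9 (12 GB) in drive 6; 4 GB remain.
Put d10 (7 GB) in drive 7; 9 GB remain.
Put d11 (10 GB) in drive 8; 6 GB remain.
Put d12 (15 GB) in drive 9; 1 GB remain.
Final drives: [8,8] [5] [13,1] [14] [5,3] [12] [7] [10] [15].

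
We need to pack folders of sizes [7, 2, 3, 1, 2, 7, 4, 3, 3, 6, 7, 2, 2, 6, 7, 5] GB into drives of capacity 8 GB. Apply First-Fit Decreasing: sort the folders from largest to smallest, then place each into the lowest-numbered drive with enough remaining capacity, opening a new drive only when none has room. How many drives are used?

Sorted descending: 7, 7, 7, 7, 6, 6, 5, 4, 3, 3, 3, 2, 2, 2, 2, 1.
Put 7 GB in drive 1; 1 GB remain.
Put 7 GB in drive 2; 1 GB remain.
Put 7 GB in drive 3; 1 GB remain.
Put 7 GB in drive 4; 1 GB remain.
Put 6 GB in drive 5; 2 GB remain.
Put 6 GB in drive 6; 2 GB remain.
Put 5 GB in drive 7; 3 GB remain.
Put 4 GB in drive 8; 4 GB remain.
Put 3 GB in drive 7; 0 GB remain.
Put 3 GB in drive 8; 1 GB remain.
Put 3 GB in drive 9; 5 GB remain.
Put 2 GB in drive 5; 0 GB remain.
Put 2 GB in drive 6; 0 GB remain.
Put 2 GB in drive 9; 3 GB remain.
Put 2 GB in drive 9; 1 GB remain.
Put 1 GB in drive 1; 0 GB remain.

9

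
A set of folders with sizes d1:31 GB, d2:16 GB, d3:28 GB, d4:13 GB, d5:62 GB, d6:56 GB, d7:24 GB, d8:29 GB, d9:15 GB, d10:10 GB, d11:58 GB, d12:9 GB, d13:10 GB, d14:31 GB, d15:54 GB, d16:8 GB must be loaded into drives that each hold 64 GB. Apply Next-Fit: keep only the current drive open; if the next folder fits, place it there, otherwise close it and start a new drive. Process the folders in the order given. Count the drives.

d1 (31 GB) → drive 1 (remaining 33 GB)
d2 (16 GB) → drive 1 (remaining 17 GB)
d3 (28 GB) → drive 2 (remaining 36 GB)
d4 (13 GB) → drive 2 (remaining 23 GB)
d5 (62 GB) → drive 3 (remaining 2 GB)
d6 (56 GB) → drive 4 (remaining 8 GB)
d7 (24 GB) → drive 5 (remaining 40 GB)
d8 (29 GB) → drive 5 (remaining 11 GB)
d9 (15 GB) → drive 6 (remaining 49 GB)
d10 (10 GB) → drive 6 (remaining 39 GB)
d11 (58 GB) → drive 7 (remaining 6 GB)
d12 (9 GB) → drive 8 (remaining 55 GB)
d13 (10 GB) → drive 8 (remaining 45 GB)
d14 (31 GB) → drive 8 (remaining 14 GB)
d15 (54 GB) → drive 9 (remaining 10 GB)
d16 (8 GB) → drive 9 (remaining 2 GB)
Final drives: [31,16] [28,13] [62] [56] [24,29] [15,10] [58] [9,10,31] [54,8].

9 drives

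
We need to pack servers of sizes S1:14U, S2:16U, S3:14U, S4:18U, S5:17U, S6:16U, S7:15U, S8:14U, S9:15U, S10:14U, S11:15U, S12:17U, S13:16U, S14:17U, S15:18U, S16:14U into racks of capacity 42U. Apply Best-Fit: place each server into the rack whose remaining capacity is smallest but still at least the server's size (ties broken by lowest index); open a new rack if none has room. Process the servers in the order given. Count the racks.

8 racks

S1 (14U) → rack 1 (remaining 28U)
S2 (16U) → rack 1 (remaining 12U)
S3 (14U) → rack 2 (remaining 28U)
S4 (18U) → rack 2 (remaining 10U)
S5 (17U) → rack 3 (remaining 25U)
S6 (16U) → rack 3 (remaining 9U)
S7 (15U) → rack 4 (remaining 27U)
S8 (14U) → rack 4 (remaining 13U)
S9 (15U) → rack 5 (remaining 27U)
S10 (14U) → rack 5 (remaining 13U)
S11 (15U) → rack 6 (remaining 27U)
S12 (17U) → rack 6 (remaining 10U)
S13 (16U) → rack 7 (remaining 26U)
S14 (17U) → rack 7 (remaining 9U)
S15 (18U) → rack 8 (remaining 24U)
S16 (14U) → rack 8 (remaining 10U)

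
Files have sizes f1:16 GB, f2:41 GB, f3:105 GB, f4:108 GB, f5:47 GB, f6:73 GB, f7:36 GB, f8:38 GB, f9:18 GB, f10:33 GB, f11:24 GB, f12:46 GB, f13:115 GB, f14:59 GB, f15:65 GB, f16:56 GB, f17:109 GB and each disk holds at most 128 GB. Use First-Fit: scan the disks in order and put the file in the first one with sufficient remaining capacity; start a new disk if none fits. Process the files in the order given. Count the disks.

f1 (16 GB) → disk 1 (remaining 112 GB)
f2 (41 GB) → disk 1 (remaining 71 GB)
f3 (105 GB) → disk 2 (remaining 23 GB)
f4 (108 GB) → disk 3 (remaining 20 GB)
f5 (47 GB) → disk 1 (remaining 24 GB)
f6 (73 GB) → disk 4 (remaining 55 GB)
f7 (36 GB) → disk 4 (remaining 19 GB)
f8 (38 GB) → disk 5 (remaining 90 GB)
f9 (18 GB) → disk 1 (remaining 6 GB)
f10 (33 GB) → disk 5 (remaining 57 GB)
f11 (24 GB) → disk 5 (remaining 33 GB)
f12 (46 GB) → disk 6 (remaining 82 GB)
f13 (115 GB) → disk 7 (remaining 13 GB)
f14 (59 GB) → disk 6 (remaining 23 GB)
f15 (65 GB) → disk 8 (remaining 63 GB)
f16 (56 GB) → disk 8 (remaining 7 GB)
f17 (109 GB) → disk 9 (remaining 19 GB)

9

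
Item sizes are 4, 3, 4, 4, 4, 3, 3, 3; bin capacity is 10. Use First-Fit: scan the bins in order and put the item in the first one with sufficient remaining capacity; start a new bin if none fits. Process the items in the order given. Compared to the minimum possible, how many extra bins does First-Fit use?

First-Fit: [4,3,3] [4,4] [4,3,3] → 3 bins.
Total size 28; any packing needs at least ⌈28/10⌉ = 3 bins.
So 3 is already optimal.

0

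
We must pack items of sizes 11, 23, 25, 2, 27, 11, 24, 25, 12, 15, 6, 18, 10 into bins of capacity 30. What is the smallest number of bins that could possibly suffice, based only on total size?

7

Total size = 11 + 23 + 25 + 2 + 27 + 11 + 24 + 25 + 12 + 15 + 6 + 18 + 10 = 209.
⌈209 / 30⌉ = 7.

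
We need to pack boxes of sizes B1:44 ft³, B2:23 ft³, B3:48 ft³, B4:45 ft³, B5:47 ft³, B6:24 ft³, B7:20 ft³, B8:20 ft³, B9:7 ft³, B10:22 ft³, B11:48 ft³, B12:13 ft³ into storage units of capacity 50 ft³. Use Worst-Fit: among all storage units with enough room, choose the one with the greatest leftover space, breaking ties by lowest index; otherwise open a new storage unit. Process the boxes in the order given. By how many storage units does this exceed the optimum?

Worst-Fit: [44] [23,24] [48] [45] [47] [20,20,7] [22,13] [48] → 8 storage units.
Total size 361 ft³; any packing needs at least ⌈361/50⌉ = 8 storage units.
So 8 is already optimal.

0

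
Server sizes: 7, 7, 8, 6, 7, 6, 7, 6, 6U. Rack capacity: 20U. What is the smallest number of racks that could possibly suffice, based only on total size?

Total size = 7 + 7 + 8 + 6 + 7 + 6 + 7 + 6 + 6 = 60U.
⌈60 / 20⌉ = 3.

3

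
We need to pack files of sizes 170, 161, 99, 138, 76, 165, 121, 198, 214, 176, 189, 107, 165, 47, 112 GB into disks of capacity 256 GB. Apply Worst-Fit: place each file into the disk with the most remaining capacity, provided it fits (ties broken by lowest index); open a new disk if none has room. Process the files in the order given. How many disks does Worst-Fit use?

disk 1: place 170 GB, 86 GB left
disk 2: place 161 GB, 95 GB left
disk 3: place 99 GB, 157 GB left
disk 3: place 138 GB, 19 GB left
disk 2: place 76 GB, 19 GB left
disk 4: place 165 GB, 91 GB left
disk 5: place 121 GB, 135 GB left
disk 6: place 198 GB, 58 GB left
disk 7: place 214 GB, 42 GB left
disk 8: place 176 GB, 80 GB left
disk 9: place 189 GB, 67 GB left
disk 5: place 107 GB, 28 GB left
disk 10: place 165 GB, 91 GB left
disk 4: place 47 GB, 44 GB left
disk 11: place 112 GB, 144 GB left

11 disks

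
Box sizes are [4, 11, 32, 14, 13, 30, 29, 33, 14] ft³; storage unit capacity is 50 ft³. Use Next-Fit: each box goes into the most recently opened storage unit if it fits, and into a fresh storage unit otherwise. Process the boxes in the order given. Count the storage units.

Put 4 ft³ in storage unit 1; 46 ft³ remain.
Put 11 ft³ in storage unit 1; 35 ft³ remain.
Put 32 ft³ in storage unit 1; 3 ft³ remain.
Put 14 ft³ in storage unit 2; 36 ft³ remain.
Put 13 ft³ in storage unit 2; 23 ft³ remain.
Put 30 ft³ in storage unit 3; 20 ft³ remain.
Put 29 ft³ in storage unit 4; 21 ft³ remain.
Put 33 ft³ in storage unit 5; 17 ft³ remain.
Put 14 ft³ in storage unit 5; 3 ft³ remain.

5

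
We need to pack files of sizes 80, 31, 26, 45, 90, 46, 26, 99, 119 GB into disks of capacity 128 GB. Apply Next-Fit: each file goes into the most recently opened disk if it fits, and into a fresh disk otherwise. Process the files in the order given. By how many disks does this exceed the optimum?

Next-Fit: [80,31] [26,45] [90] [46,26] [99] [119] → 6 disks.
Total size 562 GB; any packing needs at least ⌈562/128⌉ = 5 disks.
An optimal packing achieves that bound: [119] [99,26] [90,31] [80,46] [45,26] → 5 disks.
Excess: 6 − 5 = 1.

1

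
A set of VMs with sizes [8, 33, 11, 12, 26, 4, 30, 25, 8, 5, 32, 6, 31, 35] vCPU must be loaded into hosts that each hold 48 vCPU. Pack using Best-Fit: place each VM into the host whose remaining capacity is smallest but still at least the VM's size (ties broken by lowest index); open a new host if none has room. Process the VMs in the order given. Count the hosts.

7

8 vCPU → host 1 (remaining 40 vCPU)
33 vCPU → host 1 (remaining 7 vCPU)
11 vCPU → host 2 (remaining 37 vCPU)
12 vCPU → host 2 (remaining 25 vCPU)
26 vCPU → host 3 (remaining 22 vCPU)
4 vCPU → host 1 (remaining 3 vCPU)
30 vCPU → host 4 (remaining 18 vCPU)
25 vCPU → host 2 (remaining 0 vCPU)
8 vCPU → host 4 (remaining 10 vCPU)
5 vCPU → host 4 (remaining 5 vCPU)
32 vCPU → host 5 (remaining 16 vCPU)
6 vCPU → host 5 (remaining 10 vCPU)
31 vCPU → host 6 (remaining 17 vCPU)
35 vCPU → host 7 (remaining 13 vCPU)
Final hosts: [8,33,4] [11,12,25] [26] [30,8,5] [32,6] [31] [35].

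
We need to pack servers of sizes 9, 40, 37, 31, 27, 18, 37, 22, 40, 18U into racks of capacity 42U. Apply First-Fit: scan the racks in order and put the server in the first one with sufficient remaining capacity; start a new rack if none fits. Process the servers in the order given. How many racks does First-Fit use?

8

Put 9U in rack 1; 33U remain.
Put 40U in rack 2; 2U remain.
Put 37U in rack 3; 5U remain.
Put 31U in rack 1; 2U remain.
Put 27U in rack 4; 15U remain.
Put 18U in rack 5; 24U remain.
Put 37U in rack 6; 5U remain.
Put 22U in rack 5; 2U remain.
Put 40U in rack 7; 2U remain.
Put 18U in rack 8; 24U remain.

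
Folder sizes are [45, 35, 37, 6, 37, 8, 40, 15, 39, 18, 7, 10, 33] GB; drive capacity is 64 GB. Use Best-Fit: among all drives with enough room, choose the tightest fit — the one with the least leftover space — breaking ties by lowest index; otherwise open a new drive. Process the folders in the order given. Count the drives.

Put 45 GB in drive 1; 19 GB remain.
Put 35 GB in drive 2; 29 GB remain.
Put 37 GB in drive 3; 27 GB remain.
Put 6 GB in drive 1; 13 GB remain.
Put 37 GB in drive 4; 27 GB remain.
Put 8 GB in drive 1; 5 GB remain.
Put 40 GB in drive 5; 24 GB remain.
Put 15 GB in drive 5; 9 GB remain.
Put 39 GB in drive 6; 25 GB remain.
Put 18 GB in drive 6; 7 GB remain.
Put 7 GB in drive 6; 0 GB remain.
Put 10 GB in drive 3; 17 GB remain.
Put 33 GB in drive 7; 31 GB remain.
Final drives: [45,6,8] [35] [37,10] [37] [40,15] [39,18,7] [33].

7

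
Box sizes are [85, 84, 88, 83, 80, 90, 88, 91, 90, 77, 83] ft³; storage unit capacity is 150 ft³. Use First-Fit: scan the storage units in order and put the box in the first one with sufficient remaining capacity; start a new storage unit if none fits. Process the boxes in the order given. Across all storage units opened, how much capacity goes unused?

711

Put 85 ft³ in storage unit 1; 65 ft³ remain.
Put 84 ft³ in storage unit 2; 66 ft³ remain.
Put 88 ft³ in storage unit 3; 62 ft³ remain.
Put 83 ft³ in storage unit 4; 67 ft³ remain.
Put 80 ft³ in storage unit 5; 70 ft³ remain.
Put 90 ft³ in storage unit 6; 60 ft³ remain.
Put 88 ft³ in storage unit 7; 62 ft³ remain.
Put 91 ft³ in storage unit 8; 59 ft³ remain.
Put 90 ft³ in storage unit 9; 60 ft³ remain.
Put 77 ft³ in storage unit 10; 73 ft³ remain.
Put 83 ft³ in storage unit 11; 67 ft³ remain.
11 storage units × 150 ft³ = 1650 ft³; used 939 ft³; unused 711 ft³.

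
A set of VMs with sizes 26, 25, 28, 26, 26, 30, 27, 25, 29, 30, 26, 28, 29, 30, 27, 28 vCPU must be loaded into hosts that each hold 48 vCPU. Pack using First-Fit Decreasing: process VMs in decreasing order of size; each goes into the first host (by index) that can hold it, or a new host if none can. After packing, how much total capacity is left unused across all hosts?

Sorted descending: 30, 30, 30, 29, 29, 28, 28, 28, 27, 27, 26, 26, 26, 26, 25, 25.
30 vCPU → host 1 (remaining 18 vCPU)
30 vCPU → host 2 (remaining 18 vCPU)
30 vCPU → host 3 (remaining 18 vCPU)
29 vCPU → host 4 (remaining 19 vCPU)
29 vCPU → host 5 (remaining 19 vCPU)
28 vCPU → host 6 (remaining 20 vCPU)
28 vCPU → host 7 (remaining 20 vCPU)
28 vCPU → host 8 (remaining 20 vCPU)
27 vCPU → host 9 (remaining 21 vCPU)
27 vCPU → host 10 (remaining 21 vCPU)
26 vCPU → host 11 (remaining 22 vCPU)
26 vCPU → host 12 (remaining 22 vCPU)
26 vCPU → host 13 (remaining 22 vCPU)
26 vCPU → host 14 (remaining 22 vCPU)
25 vCPU → host 15 (remaining 23 vCPU)
25 vCPU → host 16 (remaining 23 vCPU)
16 hosts × 48 vCPU = 768 vCPU; used 440 vCPU; unused 328 vCPU.

328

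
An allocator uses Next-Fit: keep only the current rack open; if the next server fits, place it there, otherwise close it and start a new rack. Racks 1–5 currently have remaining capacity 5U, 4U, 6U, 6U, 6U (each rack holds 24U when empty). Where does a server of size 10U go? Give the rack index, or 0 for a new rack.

Next-Fit only looks at rack 5, which has 6U free.
10U does not fit, so a new rack is opened.

0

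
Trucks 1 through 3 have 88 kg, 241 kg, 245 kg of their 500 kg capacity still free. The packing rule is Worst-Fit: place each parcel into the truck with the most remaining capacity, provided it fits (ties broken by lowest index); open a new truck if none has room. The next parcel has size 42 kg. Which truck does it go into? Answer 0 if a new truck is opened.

Trucks with room: truck 1 (88 kg), truck 2 (241 kg), truck 3 (245 kg).
Most room is truck 3 with 245 kg free.

3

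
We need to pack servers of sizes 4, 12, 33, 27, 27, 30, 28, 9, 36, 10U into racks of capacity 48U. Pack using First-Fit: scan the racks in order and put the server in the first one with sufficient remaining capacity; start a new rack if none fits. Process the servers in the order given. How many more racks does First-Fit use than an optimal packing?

0

First-Fit: [4,12,27] [33,9] [27,10] [30] [28] [36] → 6 racks.
6 servers exceed 24U (half the capacity), and no two of those can share a rack, so at least 6 racks are needed.
So 6 is already optimal.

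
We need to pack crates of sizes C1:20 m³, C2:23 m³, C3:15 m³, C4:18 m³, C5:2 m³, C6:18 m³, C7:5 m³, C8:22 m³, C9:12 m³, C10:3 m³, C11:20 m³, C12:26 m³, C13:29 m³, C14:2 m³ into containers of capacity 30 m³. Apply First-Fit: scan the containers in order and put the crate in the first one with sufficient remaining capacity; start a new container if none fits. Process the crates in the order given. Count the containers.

C1 (20 m³) → container 1 (remaining 10 m³)
C2 (23 m³) → container 2 (remaining 7 m³)
C3 (15 m³) → container 3 (remaining 15 m³)
C4 (18 m³) → container 4 (remaining 12 m³)
C5 (2 m³) → container 1 (remaining 8 m³)
C6 (18 m³) → container 5 (remaining 12 m³)
C7 (5 m³) → container 1 (remaining 3 m³)
C8 (22 m³) → container 6 (remaining 8 m³)
C9 (12 m³) → container 3 (remaining 3 m³)
C10 (3 m³) → container 1 (remaining 0 m³)
C11 (20 m³) → container 7 (remaining 10 m³)
C12 (26 m³) → container 8 (remaining 4 m³)
C13 (29 m³) → container 9 (remaining 1 m³)
C14 (2 m³) → container 2 (remaining 5 m³)

9 containers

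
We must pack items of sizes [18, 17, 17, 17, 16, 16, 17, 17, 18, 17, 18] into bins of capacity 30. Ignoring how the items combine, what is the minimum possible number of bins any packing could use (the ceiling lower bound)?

Total size = 18 + 17 + 17 + 17 + 16 + 16 + 17 + 17 + 18 + 17 + 18 = 188.
⌈188 / 30⌉ = 7.

7 bins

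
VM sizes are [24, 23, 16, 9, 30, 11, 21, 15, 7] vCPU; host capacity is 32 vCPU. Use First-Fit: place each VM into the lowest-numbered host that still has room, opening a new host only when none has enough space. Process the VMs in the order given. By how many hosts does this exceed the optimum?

First-Fit: [24,7] [23,9] [16,11] [30] [21] [15] → 6 hosts.
Total size 156 vCPU; any packing needs at least ⌈156/32⌉ = 5 hosts.
An optimal packing achieves that bound: [30] [24,7] [23,9] [21,11] [16,15] → 5 hosts.
Excess: 6 − 5 = 1.

1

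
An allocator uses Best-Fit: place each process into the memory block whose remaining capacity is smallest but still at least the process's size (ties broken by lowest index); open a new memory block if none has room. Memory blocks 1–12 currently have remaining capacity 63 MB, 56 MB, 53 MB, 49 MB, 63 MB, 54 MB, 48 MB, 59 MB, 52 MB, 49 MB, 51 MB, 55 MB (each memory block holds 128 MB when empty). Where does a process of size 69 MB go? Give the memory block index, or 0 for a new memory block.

No memory block has ≥ 69 MB free, so a new memory block is opened.

0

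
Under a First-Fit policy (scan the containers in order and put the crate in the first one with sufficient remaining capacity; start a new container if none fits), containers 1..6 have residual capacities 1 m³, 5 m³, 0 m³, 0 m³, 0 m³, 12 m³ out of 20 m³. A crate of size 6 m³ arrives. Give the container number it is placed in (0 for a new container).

Containers with room: container 6 (12 m³).
The first with room is container 6.

6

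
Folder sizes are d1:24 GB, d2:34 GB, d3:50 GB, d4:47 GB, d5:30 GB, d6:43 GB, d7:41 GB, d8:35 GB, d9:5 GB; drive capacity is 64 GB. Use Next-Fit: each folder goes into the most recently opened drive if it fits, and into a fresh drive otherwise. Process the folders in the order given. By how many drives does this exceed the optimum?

1

Next-Fit: [24,34] [50] [47] [30] [43] [41] [35,5] → 7 drives.
6 folders exceed 32 GB (half the capacity), and no two of those can share a drive, so at least 6 drives are needed.
An optimal packing achieves that bound: [50,5] [47] [43] [41] [35,24] [34,30] → 6 drives.
Excess: 7 − 6 = 1.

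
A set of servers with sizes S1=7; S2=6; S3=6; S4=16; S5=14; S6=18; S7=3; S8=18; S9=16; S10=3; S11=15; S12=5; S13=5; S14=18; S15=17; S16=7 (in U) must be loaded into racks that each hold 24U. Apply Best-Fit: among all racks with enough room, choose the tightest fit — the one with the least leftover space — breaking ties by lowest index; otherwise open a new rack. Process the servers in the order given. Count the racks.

rack 1: place S1 (7U), 17U left
rack 1: place S2 (6U), 11U left
rack 1: place S3 (6U), 5U left
rack 2: place S4 (16U), 8U left
rack 3: place S5 (14U), 10U left
rack 4: place S6 (18U), 6U left
rack 1: place S7 (3U), 2U left
rack 5: place S8 (18U), 6U left
rack 6: place S9 (16U), 8U left
rack 4: place S10 (3U), 3U left
rack 7: place S11 (15U), 9U left
rack 5: place S12 (5U), 1U left
rack 2: place S13 (5U), 3U left
rack 8: place S14 (18U), 6U left
rack 9: place S15 (17U), 7U left
rack 9: place S16 (7U), 0U left
Final racks: [7,6,6,3] [16,5] [14] [18,3] [18,5] [16] [15] [18] [17,7].

9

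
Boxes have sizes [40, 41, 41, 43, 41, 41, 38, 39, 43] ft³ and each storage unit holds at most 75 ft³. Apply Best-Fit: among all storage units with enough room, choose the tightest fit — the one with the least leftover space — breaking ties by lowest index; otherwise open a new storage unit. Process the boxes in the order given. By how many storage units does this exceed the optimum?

Best-Fit: [40] [41] [41] [43] [41] [41] [38] [39] [43] → 9 storage units.
9 boxes exceed 37.5 ft³ (half the capacity), and no two of those can share a storage unit, so at least 9 storage units are needed.
So 9 is already optimal.

0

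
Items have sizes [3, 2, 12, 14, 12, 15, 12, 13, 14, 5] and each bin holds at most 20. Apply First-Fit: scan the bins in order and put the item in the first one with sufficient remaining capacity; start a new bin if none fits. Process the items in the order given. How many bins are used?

7

bin 1: place 3, 17 left
bin 1: place 2, 15 left
bin 1: place 12, 3 left
bin 2: place 14, 6 left
bin 3: place 12, 8 left
bin 4: place 15, 5 left
bin 5: place 12, 8 left
bin 6: place 13, 7 left
bin 7: place 14, 6 left
bin 2: place 5, 1 left
Final bins: [3,2,12] [14,5] [12] [15] [12] [13] [14].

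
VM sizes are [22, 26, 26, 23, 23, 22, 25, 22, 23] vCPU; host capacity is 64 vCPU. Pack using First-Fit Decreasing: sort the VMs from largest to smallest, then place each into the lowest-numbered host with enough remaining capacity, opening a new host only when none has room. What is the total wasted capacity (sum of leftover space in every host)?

108

Sorted descending: 26, 26, 25, 23, 23, 23, 22, 22, 22.
host 1: place 26 vCPU, 38 vCPU left
host 1: place 26 vCPU, 12 vCPU left
host 2: place 25 vCPU, 39 vCPU left
host 2: place 23 vCPU, 16 vCPU left
host 3: place 23 vCPU, 41 vCPU left
host 3: place 23 vCPU, 18 vCPU left
host 4: place 22 vCPU, 42 vCPU left
host 4: place 22 vCPU, 20 vCPU left
host 5: place 22 vCPU, 42 vCPU left
5 hosts × 64 vCPU = 320 vCPU; used 212 vCPU; unused 108 vCPU.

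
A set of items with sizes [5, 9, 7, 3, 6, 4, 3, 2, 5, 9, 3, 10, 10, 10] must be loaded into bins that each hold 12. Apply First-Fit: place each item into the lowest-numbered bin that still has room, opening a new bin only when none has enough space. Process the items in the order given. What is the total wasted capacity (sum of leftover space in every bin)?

bin 1: place 5, 7 left
bin 2: place 9, 3 left
bin 1: place 7, 0 left
bin 2: place 3, 0 left
bin 3: place 6, 6 left
bin 3: place 4, 2 left
bin 4: place 3, 9 left
bin 3: place 2, 0 left
bin 4: place 5, 4 left
bin 5: place 9, 3 left
bin 4: place 3, 1 left
bin 6: place 10, 2 left
bin 7: place 10, 2 left
bin 8: place 10, 2 left
8 bins × 12 = 96; used 86; unused 10.

10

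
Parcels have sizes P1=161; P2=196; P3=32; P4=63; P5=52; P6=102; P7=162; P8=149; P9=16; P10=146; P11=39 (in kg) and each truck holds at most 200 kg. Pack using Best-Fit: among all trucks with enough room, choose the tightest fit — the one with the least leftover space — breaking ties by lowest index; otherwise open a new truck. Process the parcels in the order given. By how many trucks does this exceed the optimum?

Best-Fit: [161,32] [196] [63,52] [102] [162,16] [149,39] [146] → 7 trucks.
Total size 1118 kg; any packing needs at least ⌈1118/200⌉ = 6 trucks.
An optimal packing achieves that bound: [196] [162,32] [161,39] [149,16] [146,52] [102,63] → 6 trucks.
Excess: 7 − 6 = 1.

1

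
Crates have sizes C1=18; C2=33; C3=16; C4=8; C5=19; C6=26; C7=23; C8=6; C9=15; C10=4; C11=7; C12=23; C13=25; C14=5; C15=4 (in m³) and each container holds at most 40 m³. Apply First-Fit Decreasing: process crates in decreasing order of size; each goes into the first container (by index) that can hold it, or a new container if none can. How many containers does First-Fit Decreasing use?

Sorted descending: 33, 26, 25, 23, 23, 19, 18, 16, 15, 8, 7, 6, 5, 4, 4.
Put 33 m³ in container 1; 7 m³ remain.
Put 26 m³ in container 2; 14 m³ remain.
Put 25 m³ in container 3; 15 m³ remain.
Put 23 m³ in container 4; 17 m³ remain.
Put 23 m³ in container 5; 17 m³ remain.
Put 19 m³ in container 6; 21 m³ remain.
Put 18 m³ in container 6; 3 m³ remain.
Put 16 m³ in container 4; 1 m³ remain.
Put 15 m³ in container 3; 0 m³ remain.
Put 8 m³ in container 2; 6 m³ remain.
Put 7 m³ in container 1; 0 m³ remain.
Put 6 m³ in container 2; 0 m³ remain.
Put 5 m³ in container 5; 12 m³ remain.
Put 4 m³ in container 5; 8 m³ remain.
Put 4 m³ in container 5; 4 m³ remain.
Final containers: [33,7] [26,8,6] [25,15] [23,16] [23,5,4,4] [19,18].

6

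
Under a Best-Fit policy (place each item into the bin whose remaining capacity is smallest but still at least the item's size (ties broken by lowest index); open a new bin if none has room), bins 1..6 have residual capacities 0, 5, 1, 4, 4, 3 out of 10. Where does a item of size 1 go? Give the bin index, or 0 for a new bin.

3

Bins with room: bin 2 (5), bin 3 (1), bin 4 (4), bin 5 (4), bin 6 (3).
Tightest fit is bin 3 with 1 free.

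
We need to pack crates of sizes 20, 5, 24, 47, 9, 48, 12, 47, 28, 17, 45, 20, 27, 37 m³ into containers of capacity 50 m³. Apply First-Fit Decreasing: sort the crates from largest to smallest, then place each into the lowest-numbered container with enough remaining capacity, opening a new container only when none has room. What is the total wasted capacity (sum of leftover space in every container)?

14

Sorted descending: 48, 47, 47, 45, 37, 28, 27, 24, 20, 20, 17, 12, 9, 5.
Put 48 m³ in container 1; 2 m³ remain.
Put 47 m³ in container 2; 3 m³ remain.
Put 47 m³ in container 3; 3 m³ remain.
Put 45 m³ in container 4; 5 m³ remain.
Put 37 m³ in container 5; 13 m³ remain.
Put 28 m³ in container 6; 22 m³ remain.
Put 27 m³ in container 7; 23 m³ remain.
Put 24 m³ in container 8; 26 m³ remain.
Put 20 m³ in container 6; 2 m³ remain.
Put 20 m³ in container 7; 3 m³ remain.
Put 17 m³ in container 8; 9 m³ remain.
Put 12 m³ in container 5; 1 m³ remain.
Put 9 m³ in container 8; 0 m³ remain.
Put 5 m³ in container 4; 0 m³ remain.
8 containers × 50 m³ = 400 m³; used 386 m³; unused 14 m³.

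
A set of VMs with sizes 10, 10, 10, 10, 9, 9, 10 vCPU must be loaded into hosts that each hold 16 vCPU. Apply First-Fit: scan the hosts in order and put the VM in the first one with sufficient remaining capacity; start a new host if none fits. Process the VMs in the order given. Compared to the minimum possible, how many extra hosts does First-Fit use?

0

First-Fit: [10] [10] [10] [10] [9] [9] [10] → 7 hosts.
7 VMs exceed 8 vCPU (half the capacity), and no two of those can share a host, so at least 7 hosts are needed.
So 7 is already optimal.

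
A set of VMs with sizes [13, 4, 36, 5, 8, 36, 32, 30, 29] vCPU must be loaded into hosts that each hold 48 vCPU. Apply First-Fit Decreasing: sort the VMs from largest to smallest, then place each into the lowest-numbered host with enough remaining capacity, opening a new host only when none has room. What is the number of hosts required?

5

Sorted descending: 36, 36, 32, 30, 29, 13, 8, 5, 4.
36 vCPU → host 1 (remaining 12 vCPU)
36 vCPU → host 2 (remaining 12 vCPU)
32 vCPU → host 3 (remaining 16 vCPU)
30 vCPU → host 4 (remaining 18 vCPU)
29 vCPU → host 5 (remaining 19 vCPU)
13 vCPU → host 3 (remaining 3 vCPU)
8 vCPU → host 1 (remaining 4 vCPU)
5 vCPU → host 2 (remaining 7 vCPU)
4 vCPU → host 1 (remaining 0 vCPU)
Final hosts: [36,8,4] [36,5] [32,13] [30] [29].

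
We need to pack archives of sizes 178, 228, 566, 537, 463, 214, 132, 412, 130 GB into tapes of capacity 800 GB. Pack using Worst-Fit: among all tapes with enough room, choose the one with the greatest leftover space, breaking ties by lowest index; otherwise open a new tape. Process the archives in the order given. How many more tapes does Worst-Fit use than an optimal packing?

1

Worst-Fit: [178,228,214] [566] [537] [463,132] [412,130] → 5 tapes.
Total size 2860 GB; any packing needs at least ⌈2860/800⌉ = 4 tapes.
An optimal packing achieves that bound: [566,228] [537,214] [463,178,132] [412,130] → 4 tapes.
Excess: 5 − 4 = 1.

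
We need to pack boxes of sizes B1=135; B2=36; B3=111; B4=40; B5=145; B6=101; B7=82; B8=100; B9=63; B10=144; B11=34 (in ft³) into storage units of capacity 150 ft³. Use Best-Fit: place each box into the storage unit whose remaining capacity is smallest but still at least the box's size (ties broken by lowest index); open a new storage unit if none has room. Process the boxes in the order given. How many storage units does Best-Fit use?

Put B1 (135 ft³) in storage unit 1; 15 ft³ remain.
Put B2 (36 ft³) in storage unit 2; 114 ft³ remain.
Put B3 (111 ft³) in storage unit 2; 3 ft³ remain.
Put B4 (40 ft³) in storage unit 3; 110 ft³ remain.
Put B5 (145 ft³) in storage unit 4; 5 ft³ remain.
Put B6 (101 ft³) in storage unit 3; 9 ft³ remain.
Put B7 (82 ft³) in storage unit 5; 68 ft³ remain.
Put B8 (100 ft³) in storage unit 6; 50 ft³ remain.
Put B9 (63 ft³) in storage unit 5; 5 ft³ remain.
Put B10 (144 ft³) in storage unit 7; 6 ft³ remain.
Put B11 (34 ft³) in storage unit 6; 16 ft³ remain.
Final storage units: [135] [36,111] [40,101] [145] [82,63] [100,34] [144].

7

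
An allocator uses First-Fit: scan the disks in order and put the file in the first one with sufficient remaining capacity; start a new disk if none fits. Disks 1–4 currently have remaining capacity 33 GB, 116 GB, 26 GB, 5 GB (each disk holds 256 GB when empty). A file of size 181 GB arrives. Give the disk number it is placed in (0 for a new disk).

0

No disk has ≥ 181 GB free, so a new disk is opened.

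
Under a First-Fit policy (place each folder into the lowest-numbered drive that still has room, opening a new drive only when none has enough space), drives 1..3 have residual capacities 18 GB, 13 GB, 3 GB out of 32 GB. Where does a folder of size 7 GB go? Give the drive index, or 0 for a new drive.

1

Drives with room: drive 1 (18 GB), drive 2 (13 GB).
The first with room is drive 1.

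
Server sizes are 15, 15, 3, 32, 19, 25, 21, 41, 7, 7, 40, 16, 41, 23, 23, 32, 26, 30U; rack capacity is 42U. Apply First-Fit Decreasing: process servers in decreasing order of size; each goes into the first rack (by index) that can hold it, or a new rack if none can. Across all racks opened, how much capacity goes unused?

46

Sorted descending: 41, 41, 40, 32, 32, 30, 26, 25, 23, 23, 21, 19, 16, 15, 15, 7, 7, 3.
rack 1: place 41U, 1U left
rack 2: place 41U, 1U left
rack 3: place 40U, 2U left
rack 4: place 32U, 10U left
rack 5: place 32U, 10U left
rack 6: place 30U, 12U left
rack 7: place 26U, 16U left
rack 8: place 25U, 17U left
rack 9: place 23U, 19U left
rack 10: place 23U, 19U left
rack 11: place 21U, 21U left
rack 9: place 19U, 0U left
rack 7: place 16U, 0U left
rack 8: place 15U, 2U left
rack 10: place 15U, 4U left
rack 4: place 7U, 3U left
rack 5: place 7U, 3U left
rack 4: place 3U, 0U left
11 racks × 42U = 462U; used 416U; unused 46U.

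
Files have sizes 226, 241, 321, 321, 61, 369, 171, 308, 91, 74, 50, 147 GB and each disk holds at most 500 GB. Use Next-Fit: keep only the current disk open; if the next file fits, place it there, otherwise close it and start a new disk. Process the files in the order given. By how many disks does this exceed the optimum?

Next-Fit: [226,241] [321] [321,61] [369] [171,308] [91,74,50,147] → 6 disks.
Total size 2380 GB; any packing needs at least ⌈2380/500⌉ = 5 disks.
An optimal packing achieves that bound: [369,91] [321,171] [321,147] [308,74,61,50] [241,226] → 5 disks.
Excess: 6 − 5 = 1.

1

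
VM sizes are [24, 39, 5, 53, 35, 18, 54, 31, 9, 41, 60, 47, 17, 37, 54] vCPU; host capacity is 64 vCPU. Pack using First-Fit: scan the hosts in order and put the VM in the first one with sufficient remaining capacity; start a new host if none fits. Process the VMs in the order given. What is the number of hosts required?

Put 24 vCPU in host 1; 40 vCPU remain.
Put 39 vCPU in host 1; 1 vCPU remain.
Put 5 vCPU in host 2; 59 vCPU remain.
Put 53 vCPU in host 2; 6 vCPU remain.
Put 35 vCPU in host 3; 29 vCPU remain.
Put 18 vCPU in host 3; 11 vCPU remain.
Put 54 vCPU in host 4; 10 vCPU remain.
Put 31 vCPU in host 5; 33 vCPU remain.
Put 9 vCPU in host 3; 2 vCPU remain.
Put 41 vCPU in host 6; 23 vCPU remain.
Put 60 vCPU in host 7; 4 vCPU remain.
Put 47 vCPU in host 8; 17 vCPU remain.
Put 17 vCPU in host 5; 16 vCPU remain.
Put 37 vCPU in host 9; 27 vCPU remain.
Put 54 vCPU in host 10; 10 vCPU remain.
Final hosts: [24,39] [5,53] [35,18,9] [54] [31,17] [41] [60] [47] [37] [54].

10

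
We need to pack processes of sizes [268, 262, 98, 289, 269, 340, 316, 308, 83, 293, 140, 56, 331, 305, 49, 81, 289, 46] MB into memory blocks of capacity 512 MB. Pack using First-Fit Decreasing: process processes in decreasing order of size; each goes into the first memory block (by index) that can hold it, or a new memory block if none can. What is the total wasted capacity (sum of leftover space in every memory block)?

Sorted descending: 340, 331, 316, 308, 305, 293, 289, 289, 269, 268, 262, 140, 98, 83, 81, 56, 49, 46.
Put 340 MB in memory block 1; 172 MB remain.
Put 331 MB in memory block 2; 181 MB remain.
Put 316 MB in memory block 3; 196 MB remain.
Put 308 MB in memory block 4; 204 MB remain.
Put 305 MB in memory block 5; 207 MB remain.
Put 293 MB in memory block 6; 219 MB remain.
Put 289 MB in memory block 7; 223 MB remain.
Put 289 MB in memory block 8; 223 MB remain.
Put 269 MB in memory block 9; 243 MB remain.
Put 268 MB in memory block 10; 244 MB remain.
Put 262 MB in memory block 11; 250 MB remain.
Put 140 MB in memory block 1; 32 MB remain.
Put 98 MB in memory block 2; 83 MB remain.
Put 83 MB in memory block 2; 0 MB remain.
Put 81 MB in memory block 3; 115 MB remain.
Put 56 MB in memory block 3; 59 MB remain.
Put 49 MB in memory block 3; 10 MB remain.
Put 46 MB in memory block 4; 158 MB remain.
11 memory blocks × 512 MB = 5632 MB; used 3823 MB; unused 1809 MB.

1809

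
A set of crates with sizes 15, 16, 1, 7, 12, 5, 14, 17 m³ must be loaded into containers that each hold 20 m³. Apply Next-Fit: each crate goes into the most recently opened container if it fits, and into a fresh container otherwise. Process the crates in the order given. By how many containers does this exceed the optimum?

0

Next-Fit: [15] [16,1] [7,12] [5,14] [17] → 5 containers.
Total size 87 m³; any packing needs at least ⌈87/20⌉ = 5 containers.
So 5 is already optimal.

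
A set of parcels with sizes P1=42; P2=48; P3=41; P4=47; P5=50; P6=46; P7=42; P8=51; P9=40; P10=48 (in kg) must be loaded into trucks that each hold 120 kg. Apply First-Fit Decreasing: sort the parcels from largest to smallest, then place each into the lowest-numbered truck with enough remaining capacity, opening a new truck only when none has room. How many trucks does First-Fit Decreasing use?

5 trucks

Sorted descending: 51, 50, 48, 48, 47, 46, 42, 42, 41, 40.
51 kg → truck 1 (remaining 69 kg)
50 kg → truck 1 (remaining 19 kg)
48 kg → truck 2 (remaining 72 kg)
48 kg → truck 2 (remaining 24 kg)
47 kg → truck 3 (remaining 73 kg)
46 kg → truck 3 (remaining 27 kg)
42 kg → truck 4 (remaining 78 kg)
42 kg → truck 4 (remaining 36 kg)
41 kg → truck 5 (remaining 79 kg)
40 kg → truck 5 (remaining 39 kg)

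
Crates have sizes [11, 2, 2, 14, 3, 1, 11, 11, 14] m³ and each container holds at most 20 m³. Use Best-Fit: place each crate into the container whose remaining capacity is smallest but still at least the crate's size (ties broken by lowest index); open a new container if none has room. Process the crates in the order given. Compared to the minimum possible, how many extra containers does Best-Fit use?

0

Best-Fit: [11,2,2,3,1] [14] [11] [11] [14] → 5 containers.
5 crates exceed 10 m³ (half the capacity), and no two of those can share a container, so at least 5 containers are needed.
So 5 is already optimal.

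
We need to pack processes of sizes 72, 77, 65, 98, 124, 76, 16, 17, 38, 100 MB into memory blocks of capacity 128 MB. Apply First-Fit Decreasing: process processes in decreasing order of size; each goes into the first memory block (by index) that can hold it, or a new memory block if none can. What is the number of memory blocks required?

Sorted descending: 124, 100, 98, 77, 76, 72, 65, 38, 17, 16.
Put 124 MB in memory block 1; 4 MB remain.
Put 100 MB in memory block 2; 28 MB remain.
Put 98 MB in memory block 3; 30 MB remain.
Put 77 MB in memory block 4; 51 MB remain.
Put 76 MB in memory block 5; 52 MB remain.
Put 72 MB in memory block 6; 56 MB remain.
Put 65 MB in memory block 7; 63 MB remain.
Put 38 MB in memory block 4; 13 MB remain.
Put 17 MB in memory block 2; 11 MB remain.
Put 16 MB in memory block 3; 14 MB remain.
Final memory blocks: [124] [100,17] [98,16] [77,38] [76] [72] [65].

7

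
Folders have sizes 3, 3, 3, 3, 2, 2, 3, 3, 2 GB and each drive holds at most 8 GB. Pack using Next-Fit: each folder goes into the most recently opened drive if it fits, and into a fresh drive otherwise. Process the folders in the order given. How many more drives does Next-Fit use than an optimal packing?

Next-Fit: [3,3] [3,3,2] [2,3,3] [2] → 4 drives.
Total size 24 GB; any packing needs at least ⌈24/8⌉ = 3 drives.
An optimal packing achieves that bound: [3,3,2] [3,3,2] [3,3,2] → 3 drives.
Excess: 4 − 3 = 1.

1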